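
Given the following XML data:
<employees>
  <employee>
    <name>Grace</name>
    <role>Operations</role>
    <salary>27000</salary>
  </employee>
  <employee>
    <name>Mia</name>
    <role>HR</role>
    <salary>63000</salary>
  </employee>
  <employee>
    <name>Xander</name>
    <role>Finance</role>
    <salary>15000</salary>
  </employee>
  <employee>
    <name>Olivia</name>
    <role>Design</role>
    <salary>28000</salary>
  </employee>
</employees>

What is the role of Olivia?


Searching for <employee> with <name>Olivia</name>
Found at position 4
<role>Design</role>

ANSWER: Design


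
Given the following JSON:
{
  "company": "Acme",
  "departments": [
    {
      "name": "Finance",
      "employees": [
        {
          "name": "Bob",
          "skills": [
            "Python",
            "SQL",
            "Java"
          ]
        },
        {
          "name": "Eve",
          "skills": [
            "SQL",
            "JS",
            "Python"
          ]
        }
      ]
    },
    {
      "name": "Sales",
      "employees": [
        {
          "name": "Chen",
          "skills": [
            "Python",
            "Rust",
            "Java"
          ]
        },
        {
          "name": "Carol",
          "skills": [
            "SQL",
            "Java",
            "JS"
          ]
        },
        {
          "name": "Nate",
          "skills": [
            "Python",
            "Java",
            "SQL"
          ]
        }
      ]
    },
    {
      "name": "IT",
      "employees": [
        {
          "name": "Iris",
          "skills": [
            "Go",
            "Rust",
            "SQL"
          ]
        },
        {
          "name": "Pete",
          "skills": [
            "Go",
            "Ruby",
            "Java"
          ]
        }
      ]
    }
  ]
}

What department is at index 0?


Path: departments[0].name
Value: Finance

ANSWER: Finance


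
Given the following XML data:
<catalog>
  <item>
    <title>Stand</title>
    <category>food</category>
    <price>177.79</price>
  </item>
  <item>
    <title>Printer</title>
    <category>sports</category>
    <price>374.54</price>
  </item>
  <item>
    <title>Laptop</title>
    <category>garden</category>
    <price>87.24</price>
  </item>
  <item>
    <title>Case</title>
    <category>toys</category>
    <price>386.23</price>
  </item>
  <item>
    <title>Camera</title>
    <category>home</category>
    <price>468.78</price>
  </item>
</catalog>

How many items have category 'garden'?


Scanning <item> elements for <category>garden</category>:
  Item 3: Laptop -> MATCH
Count: 1

ANSWER: 1


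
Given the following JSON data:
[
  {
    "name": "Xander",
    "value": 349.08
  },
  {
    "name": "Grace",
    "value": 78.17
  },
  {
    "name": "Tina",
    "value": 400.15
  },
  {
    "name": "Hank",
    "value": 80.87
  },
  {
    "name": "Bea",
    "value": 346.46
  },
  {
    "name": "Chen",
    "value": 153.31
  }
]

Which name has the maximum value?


Comparing values:
  Xander: 349.08
  Grace: 78.17
  Tina: 400.15
  Hank: 80.87
  Bea: 346.46
  Chen: 153.31
Maximum: Tina (400.15)

ANSWER: Tina


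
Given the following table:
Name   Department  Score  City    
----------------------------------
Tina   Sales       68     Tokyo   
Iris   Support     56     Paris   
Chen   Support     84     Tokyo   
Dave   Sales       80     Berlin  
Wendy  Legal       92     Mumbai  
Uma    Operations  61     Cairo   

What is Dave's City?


Row 4: Dave
City = Berlin

ANSWER: Berlin


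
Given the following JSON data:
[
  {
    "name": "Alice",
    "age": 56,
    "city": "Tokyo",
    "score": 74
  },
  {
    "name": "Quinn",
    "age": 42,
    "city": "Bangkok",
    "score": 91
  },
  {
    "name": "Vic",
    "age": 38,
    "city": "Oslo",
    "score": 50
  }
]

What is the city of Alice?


Looking up record where name = Alice
Record index: 0
Field 'city' = Tokyo

ANSWER: Tokyo


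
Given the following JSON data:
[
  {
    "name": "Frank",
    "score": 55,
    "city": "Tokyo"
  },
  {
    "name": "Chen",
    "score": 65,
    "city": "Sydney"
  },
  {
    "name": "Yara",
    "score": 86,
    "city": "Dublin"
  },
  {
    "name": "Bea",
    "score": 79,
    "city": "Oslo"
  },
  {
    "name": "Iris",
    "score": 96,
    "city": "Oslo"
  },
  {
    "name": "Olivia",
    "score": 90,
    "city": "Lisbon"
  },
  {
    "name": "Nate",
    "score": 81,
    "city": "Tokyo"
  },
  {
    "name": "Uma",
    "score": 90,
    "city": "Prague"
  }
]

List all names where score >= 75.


Filtering records where score >= 75:
  Frank (score=55) -> no
  Chen (score=65) -> no
  Yara (score=86) -> YES
  Bea (score=79) -> YES
  Iris (score=96) -> YES
  Olivia (score=90) -> YES
  Nate (score=81) -> YES
  Uma (score=90) -> YES


ANSWER: Yara, Bea, Iris, Olivia, Nate, Uma


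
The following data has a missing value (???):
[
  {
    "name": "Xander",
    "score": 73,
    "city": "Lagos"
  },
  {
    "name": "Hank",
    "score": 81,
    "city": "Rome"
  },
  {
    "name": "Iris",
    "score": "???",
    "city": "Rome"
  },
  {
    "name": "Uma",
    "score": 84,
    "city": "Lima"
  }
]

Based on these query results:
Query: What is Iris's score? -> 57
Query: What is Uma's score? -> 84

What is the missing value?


The missing value is Iris's score
From query: Iris's score = 57

ANSWER: 57


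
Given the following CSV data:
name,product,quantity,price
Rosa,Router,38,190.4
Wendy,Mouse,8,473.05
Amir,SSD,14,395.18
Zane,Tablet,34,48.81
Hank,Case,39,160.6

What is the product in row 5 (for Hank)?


Row 5: Hank
Column 'product' = Case

ANSWER: Case


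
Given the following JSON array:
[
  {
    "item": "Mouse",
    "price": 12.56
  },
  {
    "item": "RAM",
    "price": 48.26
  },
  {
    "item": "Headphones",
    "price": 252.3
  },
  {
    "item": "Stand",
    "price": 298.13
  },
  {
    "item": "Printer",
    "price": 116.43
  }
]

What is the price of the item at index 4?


Array index 4 -> Printer
price = 116.43

ANSWER: 116.43


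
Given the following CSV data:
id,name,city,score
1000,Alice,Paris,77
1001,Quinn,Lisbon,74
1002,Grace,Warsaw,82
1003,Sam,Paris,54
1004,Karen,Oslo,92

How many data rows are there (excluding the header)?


Counting rows (excluding header):
Header: id,name,city,score
Data rows: 5

ANSWER: 5


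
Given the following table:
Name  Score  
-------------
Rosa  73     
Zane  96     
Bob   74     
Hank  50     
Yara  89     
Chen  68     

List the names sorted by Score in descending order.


Sorting by Score (descending):
  Zane: 96
  Yara: 89
  Bob: 74
  Rosa: 73
  Chen: 68
  Hank: 50


ANSWER: Zane, Yara, Bob, Rosa, Chen, Hank


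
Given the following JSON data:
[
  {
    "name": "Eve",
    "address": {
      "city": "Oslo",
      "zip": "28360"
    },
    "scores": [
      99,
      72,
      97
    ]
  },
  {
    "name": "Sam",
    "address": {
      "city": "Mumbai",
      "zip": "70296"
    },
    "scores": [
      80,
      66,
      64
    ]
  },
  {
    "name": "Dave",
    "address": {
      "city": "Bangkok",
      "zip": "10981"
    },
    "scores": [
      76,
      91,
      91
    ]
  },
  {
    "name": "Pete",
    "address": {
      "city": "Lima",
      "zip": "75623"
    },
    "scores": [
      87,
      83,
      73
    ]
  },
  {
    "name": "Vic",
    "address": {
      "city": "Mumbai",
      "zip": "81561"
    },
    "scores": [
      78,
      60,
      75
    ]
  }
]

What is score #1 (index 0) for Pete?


Path: records[3].scores[0]
Value: 87

ANSWER: 87


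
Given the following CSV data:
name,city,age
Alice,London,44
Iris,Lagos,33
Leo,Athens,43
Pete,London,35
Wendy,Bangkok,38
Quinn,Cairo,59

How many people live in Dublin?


Scanning city column for 'Dublin':
Total matches: 0

ANSWER: 0


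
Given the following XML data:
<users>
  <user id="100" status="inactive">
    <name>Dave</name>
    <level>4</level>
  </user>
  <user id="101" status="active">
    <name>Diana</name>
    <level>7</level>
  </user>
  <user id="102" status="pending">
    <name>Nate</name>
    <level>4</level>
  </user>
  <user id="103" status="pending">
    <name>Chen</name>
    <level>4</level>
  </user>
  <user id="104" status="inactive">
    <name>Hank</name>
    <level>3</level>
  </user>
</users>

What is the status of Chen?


Finding user with name = Chen
user id="103" status="pending"

ANSWER: pending


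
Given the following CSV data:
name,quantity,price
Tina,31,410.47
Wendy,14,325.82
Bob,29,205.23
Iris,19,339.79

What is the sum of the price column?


Values in 'price' column:
  Row 1: 410.47
  Row 2: 325.82
  Row 3: 205.23
  Row 4: 339.79
Sum = 410.47 + 325.82 + 205.23 + 339.79 = 1281.31

ANSWER: 1281.31


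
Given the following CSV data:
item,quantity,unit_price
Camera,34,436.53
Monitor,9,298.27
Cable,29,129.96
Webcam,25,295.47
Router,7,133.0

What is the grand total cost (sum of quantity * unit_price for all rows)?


Computing row totals:
  Camera: 34 * 436.53 = 14842.02
  Monitor: 9 * 298.27 = 2684.43
  Cable: 29 * 129.96 = 3768.84
  Webcam: 25 * 295.47 = 7386.75
  Router: 7 * 133.0 = 931.0
Grand total = 14842.02 + 2684.43 + 3768.84 + 7386.75 + 931.0 = 29613.04

ANSWER: 29613.04


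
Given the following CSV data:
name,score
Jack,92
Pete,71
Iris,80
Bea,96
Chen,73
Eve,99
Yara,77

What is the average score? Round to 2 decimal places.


Scores: 92, 71, 80, 96, 73, 99, 77
Sum = 588
Count = 7
Average = 588 / 7 = 84.00

ANSWER: 84.00


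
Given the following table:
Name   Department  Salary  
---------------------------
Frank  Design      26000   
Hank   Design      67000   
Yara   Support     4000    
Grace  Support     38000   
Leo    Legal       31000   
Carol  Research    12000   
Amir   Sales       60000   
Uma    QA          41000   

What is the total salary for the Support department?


Support department members:
  Yara: 4000
  Grace: 38000
Total = 4000 + 38000 = 42000

ANSWER: 42000


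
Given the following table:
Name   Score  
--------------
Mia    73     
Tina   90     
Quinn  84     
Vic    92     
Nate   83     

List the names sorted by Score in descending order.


Sorting by Score (descending):
  Vic: 92
  Tina: 90
  Quinn: 84
  Nate: 83
  Mia: 73


ANSWER: Vic, Tina, Quinn, Nate, Mia


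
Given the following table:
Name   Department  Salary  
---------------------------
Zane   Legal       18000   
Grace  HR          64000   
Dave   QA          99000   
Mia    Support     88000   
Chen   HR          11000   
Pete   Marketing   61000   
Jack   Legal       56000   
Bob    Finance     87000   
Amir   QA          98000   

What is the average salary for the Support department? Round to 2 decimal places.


Support department members:
  Mia: 88000
Sum = 88000
Count = 1
Average = 88000 / 1 = 88000.00

ANSWER: 88000.00


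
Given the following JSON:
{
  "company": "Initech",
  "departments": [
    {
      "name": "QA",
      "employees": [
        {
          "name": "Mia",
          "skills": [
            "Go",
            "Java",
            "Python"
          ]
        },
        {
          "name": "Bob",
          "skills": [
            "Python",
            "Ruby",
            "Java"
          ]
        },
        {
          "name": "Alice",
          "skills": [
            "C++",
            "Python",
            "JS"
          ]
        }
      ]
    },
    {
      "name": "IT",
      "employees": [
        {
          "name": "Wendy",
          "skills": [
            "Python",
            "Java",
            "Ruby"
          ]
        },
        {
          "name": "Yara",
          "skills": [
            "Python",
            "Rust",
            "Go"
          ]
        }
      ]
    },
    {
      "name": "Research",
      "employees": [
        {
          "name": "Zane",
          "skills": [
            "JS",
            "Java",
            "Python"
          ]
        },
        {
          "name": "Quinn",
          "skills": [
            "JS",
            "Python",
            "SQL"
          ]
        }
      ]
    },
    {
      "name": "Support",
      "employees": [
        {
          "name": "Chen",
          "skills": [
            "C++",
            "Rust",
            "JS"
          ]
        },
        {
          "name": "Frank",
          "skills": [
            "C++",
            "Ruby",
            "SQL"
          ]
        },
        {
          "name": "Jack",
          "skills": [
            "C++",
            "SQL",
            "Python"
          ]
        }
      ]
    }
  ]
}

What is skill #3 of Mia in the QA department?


Path: departments[0].employees[0].skills[2]
Value: Python

ANSWER: Python


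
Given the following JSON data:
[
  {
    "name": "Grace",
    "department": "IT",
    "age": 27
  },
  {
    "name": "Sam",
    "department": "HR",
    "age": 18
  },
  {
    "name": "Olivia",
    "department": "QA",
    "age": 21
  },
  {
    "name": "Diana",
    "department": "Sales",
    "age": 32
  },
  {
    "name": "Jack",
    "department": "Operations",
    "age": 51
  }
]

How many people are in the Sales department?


Scanning records for department = Sales
  Record 3: Diana
Count: 1

ANSWER: 1


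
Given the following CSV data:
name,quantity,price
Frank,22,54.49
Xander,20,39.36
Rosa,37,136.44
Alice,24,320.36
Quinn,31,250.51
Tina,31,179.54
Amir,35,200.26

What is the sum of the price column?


Values in 'price' column:
  Row 1: 54.49
  Row 2: 39.36
  Row 3: 136.44
  Row 4: 320.36
  Row 5: 250.51
  Row 6: 179.54
  Row 7: 200.26
Sum = 54.49 + 39.36 + 136.44 + 320.36 + 250.51 + 179.54 + 200.26 = 1180.96

ANSWER: 1180.96


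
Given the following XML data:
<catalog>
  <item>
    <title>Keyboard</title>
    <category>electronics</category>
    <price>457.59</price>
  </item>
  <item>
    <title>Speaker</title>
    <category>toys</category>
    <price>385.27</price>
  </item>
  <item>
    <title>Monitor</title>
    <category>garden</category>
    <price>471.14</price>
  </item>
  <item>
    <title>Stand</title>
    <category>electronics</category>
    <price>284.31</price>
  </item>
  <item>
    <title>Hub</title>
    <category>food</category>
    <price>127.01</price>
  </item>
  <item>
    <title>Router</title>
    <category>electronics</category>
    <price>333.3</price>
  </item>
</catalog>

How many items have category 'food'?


Scanning <item> elements for <category>food</category>:
  Item 5: Hub -> MATCH
Count: 1

ANSWER: 1


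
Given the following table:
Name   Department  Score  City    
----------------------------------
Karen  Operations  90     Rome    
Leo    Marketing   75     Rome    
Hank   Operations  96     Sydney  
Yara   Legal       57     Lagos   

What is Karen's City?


Row 1: Karen
City = Rome

ANSWER: Rome


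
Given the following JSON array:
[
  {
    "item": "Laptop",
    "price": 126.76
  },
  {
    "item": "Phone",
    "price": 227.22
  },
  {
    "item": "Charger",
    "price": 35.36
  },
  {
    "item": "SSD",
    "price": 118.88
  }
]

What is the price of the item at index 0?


Array index 0 -> Laptop
price = 126.76

ANSWER: 126.76


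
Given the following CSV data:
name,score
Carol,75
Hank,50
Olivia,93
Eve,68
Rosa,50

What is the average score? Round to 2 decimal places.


Scores: 75, 50, 93, 68, 50
Sum = 336
Count = 5
Average = 336 / 5 = 67.20

ANSWER: 67.20


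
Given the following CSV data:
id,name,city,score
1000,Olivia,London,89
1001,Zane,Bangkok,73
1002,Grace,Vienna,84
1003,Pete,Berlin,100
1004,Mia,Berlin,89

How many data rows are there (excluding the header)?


Counting rows (excluding header):
Header: id,name,city,score
Data rows: 5

ANSWER: 5


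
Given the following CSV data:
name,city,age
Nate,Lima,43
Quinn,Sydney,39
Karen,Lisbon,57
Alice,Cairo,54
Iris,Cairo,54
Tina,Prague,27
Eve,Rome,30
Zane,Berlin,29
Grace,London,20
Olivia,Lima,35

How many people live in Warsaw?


Scanning city column for 'Warsaw':
Total matches: 0

ANSWER: 0


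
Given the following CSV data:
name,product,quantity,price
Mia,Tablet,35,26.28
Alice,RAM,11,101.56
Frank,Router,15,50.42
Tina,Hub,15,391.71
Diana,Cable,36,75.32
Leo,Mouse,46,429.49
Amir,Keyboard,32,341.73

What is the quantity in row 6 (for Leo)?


Row 6: Leo
Column 'quantity' = 46

ANSWER: 46


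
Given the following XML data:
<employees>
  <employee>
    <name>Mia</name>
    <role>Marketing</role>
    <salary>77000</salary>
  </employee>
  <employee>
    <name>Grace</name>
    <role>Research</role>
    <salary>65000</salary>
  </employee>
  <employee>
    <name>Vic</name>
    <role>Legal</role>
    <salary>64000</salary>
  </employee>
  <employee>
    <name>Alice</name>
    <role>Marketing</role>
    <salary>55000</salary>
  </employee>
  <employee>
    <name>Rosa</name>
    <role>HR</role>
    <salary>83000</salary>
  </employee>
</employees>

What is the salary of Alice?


Searching for <employee> with <name>Alice</name>
Found at position 4
<salary>55000</salary>

ANSWER: 55000


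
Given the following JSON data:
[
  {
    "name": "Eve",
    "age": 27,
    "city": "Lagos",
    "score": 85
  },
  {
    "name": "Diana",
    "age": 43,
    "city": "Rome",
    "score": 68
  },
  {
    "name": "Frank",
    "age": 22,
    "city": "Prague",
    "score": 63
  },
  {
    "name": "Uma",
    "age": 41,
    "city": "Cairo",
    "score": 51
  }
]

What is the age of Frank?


Looking up record where name = Frank
Record index: 2
Field 'age' = 22

ANSWER: 22


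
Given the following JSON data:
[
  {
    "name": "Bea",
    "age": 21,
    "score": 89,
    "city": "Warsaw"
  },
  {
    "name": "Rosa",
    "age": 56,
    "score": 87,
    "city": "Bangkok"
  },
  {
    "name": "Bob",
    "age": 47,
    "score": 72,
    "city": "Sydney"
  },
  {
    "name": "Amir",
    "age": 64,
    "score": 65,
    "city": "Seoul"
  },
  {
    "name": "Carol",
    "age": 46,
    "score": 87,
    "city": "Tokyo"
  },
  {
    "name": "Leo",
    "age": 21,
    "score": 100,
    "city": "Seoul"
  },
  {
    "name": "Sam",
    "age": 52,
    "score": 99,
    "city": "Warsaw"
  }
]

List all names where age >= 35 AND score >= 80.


Checking both conditions:
  Bea (age=21, score=89) -> no
  Rosa (age=56, score=87) -> YES
  Bob (age=47, score=72) -> no
  Amir (age=64, score=65) -> no
  Carol (age=46, score=87) -> YES
  Leo (age=21, score=100) -> no
  Sam (age=52, score=99) -> YES


ANSWER: Rosa, Carol, Sam


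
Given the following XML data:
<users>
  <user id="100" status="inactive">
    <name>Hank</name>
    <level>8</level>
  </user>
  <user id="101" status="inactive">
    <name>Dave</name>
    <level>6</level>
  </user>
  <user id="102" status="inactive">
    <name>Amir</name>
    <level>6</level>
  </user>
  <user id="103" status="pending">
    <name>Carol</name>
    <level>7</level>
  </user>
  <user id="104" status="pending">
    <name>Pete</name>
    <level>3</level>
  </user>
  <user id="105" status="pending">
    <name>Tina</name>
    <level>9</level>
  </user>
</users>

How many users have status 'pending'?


Counting users with status='pending':
  Carol (id=103) -> MATCH
  Pete (id=104) -> MATCH
  Tina (id=105) -> MATCH
Count: 3

ANSWER: 3


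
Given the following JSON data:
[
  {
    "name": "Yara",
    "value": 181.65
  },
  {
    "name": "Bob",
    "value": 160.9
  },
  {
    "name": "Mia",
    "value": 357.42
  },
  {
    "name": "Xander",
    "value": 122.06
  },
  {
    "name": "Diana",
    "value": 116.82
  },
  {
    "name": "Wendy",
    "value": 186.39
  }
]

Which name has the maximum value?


Comparing values:
  Yara: 181.65
  Bob: 160.9
  Mia: 357.42
  Xander: 122.06
  Diana: 116.82
  Wendy: 186.39
Maximum: Mia (357.42)

ANSWER: Mia


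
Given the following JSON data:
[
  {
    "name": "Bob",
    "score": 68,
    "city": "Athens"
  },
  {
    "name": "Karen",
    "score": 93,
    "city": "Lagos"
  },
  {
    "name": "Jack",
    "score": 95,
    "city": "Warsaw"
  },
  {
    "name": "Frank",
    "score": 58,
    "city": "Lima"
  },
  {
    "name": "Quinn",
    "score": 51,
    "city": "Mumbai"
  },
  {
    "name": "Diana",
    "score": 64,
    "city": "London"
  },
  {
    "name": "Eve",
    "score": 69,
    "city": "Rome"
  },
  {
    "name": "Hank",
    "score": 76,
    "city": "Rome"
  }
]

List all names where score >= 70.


Filtering records where score >= 70:
  Bob (score=68) -> no
  Karen (score=93) -> YES
  Jack (score=95) -> YES
  Frank (score=58) -> no
  Quinn (score=51) -> no
  Diana (score=64) -> no
  Eve (score=69) -> no
  Hank (score=76) -> YES


ANSWER: Karen, Jack, Hank


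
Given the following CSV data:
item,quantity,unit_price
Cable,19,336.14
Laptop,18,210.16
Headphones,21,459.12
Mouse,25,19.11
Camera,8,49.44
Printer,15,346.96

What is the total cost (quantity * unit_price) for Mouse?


Row: Mouse
quantity = 25
unit_price = 19.11
total = 25 * 19.11 = 477.75

ANSWER: 477.75


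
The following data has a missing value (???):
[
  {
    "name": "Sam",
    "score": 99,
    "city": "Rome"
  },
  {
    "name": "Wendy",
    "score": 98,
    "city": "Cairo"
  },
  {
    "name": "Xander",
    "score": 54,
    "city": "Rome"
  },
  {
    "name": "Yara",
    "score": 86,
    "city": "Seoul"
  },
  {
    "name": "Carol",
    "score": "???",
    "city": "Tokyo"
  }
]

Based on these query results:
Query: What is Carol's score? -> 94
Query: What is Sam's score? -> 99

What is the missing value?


The missing value is Carol's score
From query: Carol's score = 94

ANSWER: 94


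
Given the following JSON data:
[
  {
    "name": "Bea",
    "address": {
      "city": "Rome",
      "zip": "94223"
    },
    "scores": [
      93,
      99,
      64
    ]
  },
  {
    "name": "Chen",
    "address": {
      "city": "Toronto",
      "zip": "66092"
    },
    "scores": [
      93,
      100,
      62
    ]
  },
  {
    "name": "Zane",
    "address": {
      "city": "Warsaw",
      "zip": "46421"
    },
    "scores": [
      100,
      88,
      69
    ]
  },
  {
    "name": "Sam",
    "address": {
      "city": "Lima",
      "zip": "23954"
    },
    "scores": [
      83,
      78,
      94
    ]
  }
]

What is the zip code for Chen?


Path: records[1].address.zip
Value: 66092

ANSWER: 66092


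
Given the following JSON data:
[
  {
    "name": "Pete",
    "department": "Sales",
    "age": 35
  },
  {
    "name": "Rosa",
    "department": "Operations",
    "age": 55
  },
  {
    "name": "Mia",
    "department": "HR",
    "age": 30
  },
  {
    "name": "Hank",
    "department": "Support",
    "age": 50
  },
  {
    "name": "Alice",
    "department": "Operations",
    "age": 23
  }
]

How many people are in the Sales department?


Scanning records for department = Sales
  Record 0: Pete
Count: 1

ANSWER: 1


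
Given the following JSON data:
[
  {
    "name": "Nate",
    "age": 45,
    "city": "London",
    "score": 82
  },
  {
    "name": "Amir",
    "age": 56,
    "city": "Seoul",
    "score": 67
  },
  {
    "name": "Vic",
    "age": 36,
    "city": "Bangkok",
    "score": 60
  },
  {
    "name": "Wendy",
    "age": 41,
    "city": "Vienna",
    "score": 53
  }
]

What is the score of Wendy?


Looking up record where name = Wendy
Record index: 3
Field 'score' = 53

ANSWER: 53


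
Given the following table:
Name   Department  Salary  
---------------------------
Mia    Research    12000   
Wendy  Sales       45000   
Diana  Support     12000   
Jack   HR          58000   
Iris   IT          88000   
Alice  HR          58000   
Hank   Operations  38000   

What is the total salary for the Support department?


Support department members:
  Diana: 12000
Total = 12000 = 12000

ANSWER: 12000


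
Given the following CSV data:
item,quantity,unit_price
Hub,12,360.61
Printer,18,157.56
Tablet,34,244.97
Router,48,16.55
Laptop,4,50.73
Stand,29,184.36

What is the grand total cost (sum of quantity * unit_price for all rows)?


Computing row totals:
  Hub: 12 * 360.61 = 4327.32
  Printer: 18 * 157.56 = 2836.08
  Tablet: 34 * 244.97 = 8328.98
  Router: 48 * 16.55 = 794.4
  Laptop: 4 * 50.73 = 202.92
  Stand: 29 * 184.36 = 5346.44
Grand total = 4327.32 + 2836.08 + 8328.98 + 794.4 + 202.92 + 5346.44 = 21836.14

ANSWER: 21836.14


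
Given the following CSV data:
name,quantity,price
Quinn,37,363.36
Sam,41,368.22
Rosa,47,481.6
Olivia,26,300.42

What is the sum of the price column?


Values in 'price' column:
  Row 1: 363.36
  Row 2: 368.22
  Row 3: 481.6
  Row 4: 300.42
Sum = 363.36 + 368.22 + 481.6 + 300.42 = 1513.6

ANSWER: 1513.6


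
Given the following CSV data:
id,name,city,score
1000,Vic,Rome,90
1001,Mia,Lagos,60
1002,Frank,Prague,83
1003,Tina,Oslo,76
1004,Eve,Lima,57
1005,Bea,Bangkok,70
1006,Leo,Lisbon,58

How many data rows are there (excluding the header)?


Counting rows (excluding header):
Header: id,name,city,score
Data rows: 7

ANSWER: 7


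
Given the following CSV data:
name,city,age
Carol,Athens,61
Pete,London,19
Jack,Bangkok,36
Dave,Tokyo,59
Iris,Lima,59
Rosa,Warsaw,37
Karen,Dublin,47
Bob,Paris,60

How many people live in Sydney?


Scanning city column for 'Sydney':
Total matches: 0

ANSWER: 0


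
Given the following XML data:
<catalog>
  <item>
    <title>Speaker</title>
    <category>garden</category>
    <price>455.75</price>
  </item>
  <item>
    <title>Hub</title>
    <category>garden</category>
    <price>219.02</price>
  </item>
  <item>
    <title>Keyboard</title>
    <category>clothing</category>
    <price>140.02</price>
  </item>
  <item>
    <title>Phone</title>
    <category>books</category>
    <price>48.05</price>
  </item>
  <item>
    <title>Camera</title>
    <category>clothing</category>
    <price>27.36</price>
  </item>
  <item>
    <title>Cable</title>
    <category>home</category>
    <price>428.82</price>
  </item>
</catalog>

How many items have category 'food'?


Scanning <item> elements for <category>food</category>:
Count: 0

ANSWER: 0


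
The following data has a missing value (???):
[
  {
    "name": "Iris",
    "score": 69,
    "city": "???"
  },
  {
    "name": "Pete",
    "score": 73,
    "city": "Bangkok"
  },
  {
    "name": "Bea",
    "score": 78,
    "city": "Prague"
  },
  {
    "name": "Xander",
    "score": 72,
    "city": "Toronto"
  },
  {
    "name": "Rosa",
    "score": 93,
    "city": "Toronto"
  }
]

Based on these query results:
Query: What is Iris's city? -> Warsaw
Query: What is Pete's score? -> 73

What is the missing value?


The missing value is Iris's city
From query: Iris's city = Warsaw

ANSWER: Warsaw


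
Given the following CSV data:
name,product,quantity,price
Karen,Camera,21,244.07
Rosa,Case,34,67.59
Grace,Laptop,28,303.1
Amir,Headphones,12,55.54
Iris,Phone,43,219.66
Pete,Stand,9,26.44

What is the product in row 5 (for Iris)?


Row 5: Iris
Column 'product' = Phone

ANSWER: Phone


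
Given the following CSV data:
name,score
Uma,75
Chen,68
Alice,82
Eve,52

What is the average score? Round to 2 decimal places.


Scores: 75, 68, 82, 52
Sum = 277
Count = 4
Average = 277 / 4 = 69.25

ANSWER: 69.25


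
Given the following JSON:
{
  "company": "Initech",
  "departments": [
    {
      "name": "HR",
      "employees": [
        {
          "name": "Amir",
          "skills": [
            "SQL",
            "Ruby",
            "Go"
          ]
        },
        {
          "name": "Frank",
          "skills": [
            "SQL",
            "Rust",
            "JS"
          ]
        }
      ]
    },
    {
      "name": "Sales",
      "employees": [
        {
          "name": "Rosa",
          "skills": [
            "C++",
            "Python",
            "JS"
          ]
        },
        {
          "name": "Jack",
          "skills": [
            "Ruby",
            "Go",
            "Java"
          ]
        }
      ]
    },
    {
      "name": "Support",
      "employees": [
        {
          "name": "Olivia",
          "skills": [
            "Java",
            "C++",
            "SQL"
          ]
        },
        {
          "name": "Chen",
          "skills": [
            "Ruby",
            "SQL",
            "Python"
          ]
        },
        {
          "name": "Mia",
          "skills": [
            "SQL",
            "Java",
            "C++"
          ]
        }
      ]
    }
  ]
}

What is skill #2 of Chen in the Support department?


Path: departments[2].employees[1].skills[1]
Value: SQL

ANSWER: SQL


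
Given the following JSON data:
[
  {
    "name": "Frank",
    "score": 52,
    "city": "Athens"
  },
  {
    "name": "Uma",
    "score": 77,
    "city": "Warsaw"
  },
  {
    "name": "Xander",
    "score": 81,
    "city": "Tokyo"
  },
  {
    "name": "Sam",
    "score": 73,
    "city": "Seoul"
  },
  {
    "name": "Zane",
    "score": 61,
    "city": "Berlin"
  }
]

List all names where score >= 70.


Filtering records where score >= 70:
  Frank (score=52) -> no
  Uma (score=77) -> YES
  Xander (score=81) -> YES
  Sam (score=73) -> YES
  Zane (score=61) -> no


ANSWER: Uma, Xander, Sam


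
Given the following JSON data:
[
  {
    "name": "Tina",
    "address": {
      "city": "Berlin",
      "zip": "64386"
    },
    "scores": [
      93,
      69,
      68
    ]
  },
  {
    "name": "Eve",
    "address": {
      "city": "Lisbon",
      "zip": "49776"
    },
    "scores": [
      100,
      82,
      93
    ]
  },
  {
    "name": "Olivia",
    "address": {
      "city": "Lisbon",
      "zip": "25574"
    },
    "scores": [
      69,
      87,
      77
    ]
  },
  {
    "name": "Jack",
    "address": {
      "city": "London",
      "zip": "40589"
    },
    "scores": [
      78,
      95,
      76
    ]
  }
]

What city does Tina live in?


Path: records[0].address.city
Value: Berlin

ANSWER: Berlin


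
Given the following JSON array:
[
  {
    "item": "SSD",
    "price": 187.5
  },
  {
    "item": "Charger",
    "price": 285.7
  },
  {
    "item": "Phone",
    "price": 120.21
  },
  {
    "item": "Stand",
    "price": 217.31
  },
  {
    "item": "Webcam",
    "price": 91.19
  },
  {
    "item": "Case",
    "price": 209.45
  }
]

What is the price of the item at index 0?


Array index 0 -> SSD
price = 187.5

ANSWER: 187.5


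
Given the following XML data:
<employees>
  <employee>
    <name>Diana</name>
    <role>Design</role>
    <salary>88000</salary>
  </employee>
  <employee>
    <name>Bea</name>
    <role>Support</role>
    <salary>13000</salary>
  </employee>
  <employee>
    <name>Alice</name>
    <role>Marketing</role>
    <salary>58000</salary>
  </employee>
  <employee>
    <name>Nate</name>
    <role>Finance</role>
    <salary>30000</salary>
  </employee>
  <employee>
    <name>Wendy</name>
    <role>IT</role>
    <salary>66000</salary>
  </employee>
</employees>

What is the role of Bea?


Searching for <employee> with <name>Bea</name>
Found at position 2
<role>Support</role>

ANSWER: Support


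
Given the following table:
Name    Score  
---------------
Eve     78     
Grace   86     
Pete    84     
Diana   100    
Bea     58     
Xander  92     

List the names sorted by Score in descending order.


Sorting by Score (descending):
  Diana: 100
  Xander: 92
  Grace: 86
  Pete: 84
  Eve: 78
  Bea: 58


ANSWER: Diana, Xander, Grace, Pete, Eve, Bea


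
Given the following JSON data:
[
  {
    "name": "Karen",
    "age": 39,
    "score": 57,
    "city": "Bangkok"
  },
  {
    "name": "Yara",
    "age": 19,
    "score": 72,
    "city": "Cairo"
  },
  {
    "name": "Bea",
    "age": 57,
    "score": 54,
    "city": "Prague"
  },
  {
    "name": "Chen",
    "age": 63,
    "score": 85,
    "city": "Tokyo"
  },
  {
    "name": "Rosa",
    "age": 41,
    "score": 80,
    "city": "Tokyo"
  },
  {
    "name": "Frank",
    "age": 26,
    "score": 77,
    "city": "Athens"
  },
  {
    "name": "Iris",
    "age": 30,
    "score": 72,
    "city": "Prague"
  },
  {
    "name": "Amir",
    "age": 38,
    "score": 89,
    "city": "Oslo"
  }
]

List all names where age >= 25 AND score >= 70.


Checking both conditions:
  Karen (age=39, score=57) -> no
  Yara (age=19, score=72) -> no
  Bea (age=57, score=54) -> no
  Chen (age=63, score=85) -> YES
  Rosa (age=41, score=80) -> YES
  Frank (age=26, score=77) -> YES
  Iris (age=30, score=72) -> YES
  Amir (age=38, score=89) -> YES


ANSWER: Chen, Rosa, Frank, Iris, Amir


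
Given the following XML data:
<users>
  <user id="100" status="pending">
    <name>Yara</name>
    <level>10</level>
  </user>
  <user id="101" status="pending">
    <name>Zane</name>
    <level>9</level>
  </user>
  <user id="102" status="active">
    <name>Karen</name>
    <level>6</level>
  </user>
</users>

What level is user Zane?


Finding user: Zane
<level>9</level>

ANSWER: 9


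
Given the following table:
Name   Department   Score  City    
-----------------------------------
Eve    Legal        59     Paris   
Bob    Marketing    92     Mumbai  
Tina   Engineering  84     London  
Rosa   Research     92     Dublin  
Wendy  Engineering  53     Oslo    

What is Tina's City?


Row 3: Tina
City = London

ANSWER: London


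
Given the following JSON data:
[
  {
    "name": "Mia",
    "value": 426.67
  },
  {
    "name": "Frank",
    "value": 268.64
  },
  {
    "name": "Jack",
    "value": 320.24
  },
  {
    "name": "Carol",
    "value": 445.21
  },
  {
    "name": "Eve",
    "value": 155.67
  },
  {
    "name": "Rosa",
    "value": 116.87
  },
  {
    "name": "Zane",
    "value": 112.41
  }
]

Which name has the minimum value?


Comparing values:
  Mia: 426.67
  Frank: 268.64
  Jack: 320.24
  Carol: 445.21
  Eve: 155.67
  Rosa: 116.87
  Zane: 112.41
Minimum: Zane (112.41)

ANSWER: Zane


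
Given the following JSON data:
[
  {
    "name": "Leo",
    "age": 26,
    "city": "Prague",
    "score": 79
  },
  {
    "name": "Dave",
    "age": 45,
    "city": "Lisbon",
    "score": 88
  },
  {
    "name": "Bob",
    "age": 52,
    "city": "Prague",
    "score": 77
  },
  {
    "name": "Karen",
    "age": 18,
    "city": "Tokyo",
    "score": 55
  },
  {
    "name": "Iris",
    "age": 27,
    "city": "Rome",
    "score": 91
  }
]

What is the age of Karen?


Looking up record where name = Karen
Record index: 3
Field 'age' = 18

ANSWER: 18


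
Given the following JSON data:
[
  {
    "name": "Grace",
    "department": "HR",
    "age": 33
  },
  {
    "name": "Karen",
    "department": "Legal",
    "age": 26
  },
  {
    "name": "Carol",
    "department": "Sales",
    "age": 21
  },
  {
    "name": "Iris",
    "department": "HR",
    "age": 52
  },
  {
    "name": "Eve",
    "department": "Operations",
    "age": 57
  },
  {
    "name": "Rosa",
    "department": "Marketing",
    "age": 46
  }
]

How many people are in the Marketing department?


Scanning records for department = Marketing
  Record 5: Rosa
Count: 1

ANSWER: 1


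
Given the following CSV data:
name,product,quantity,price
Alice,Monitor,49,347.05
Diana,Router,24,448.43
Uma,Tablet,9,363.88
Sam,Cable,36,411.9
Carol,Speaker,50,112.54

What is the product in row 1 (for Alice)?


Row 1: Alice
Column 'product' = Monitor

ANSWER: Monitor


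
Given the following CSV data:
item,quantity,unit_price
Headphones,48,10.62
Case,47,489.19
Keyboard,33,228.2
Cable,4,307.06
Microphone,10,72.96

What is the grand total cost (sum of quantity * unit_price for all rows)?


Computing row totals:
  Headphones: 48 * 10.62 = 509.76
  Case: 47 * 489.19 = 22991.93
  Keyboard: 33 * 228.2 = 7530.6
  Cable: 4 * 307.06 = 1228.24
  Microphone: 10 * 72.96 = 729.6
Grand total = 509.76 + 22991.93 + 7530.6 + 1228.24 + 729.6 = 32990.13

ANSWER: 32990.13


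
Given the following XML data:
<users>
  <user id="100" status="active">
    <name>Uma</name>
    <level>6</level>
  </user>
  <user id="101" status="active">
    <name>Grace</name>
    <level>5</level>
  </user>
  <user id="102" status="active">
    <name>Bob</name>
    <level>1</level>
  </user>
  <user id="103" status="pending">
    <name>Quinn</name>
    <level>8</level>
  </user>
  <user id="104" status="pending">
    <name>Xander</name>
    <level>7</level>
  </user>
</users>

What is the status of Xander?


Finding user with name = Xander
user id="104" status="pending"

ANSWER: pending


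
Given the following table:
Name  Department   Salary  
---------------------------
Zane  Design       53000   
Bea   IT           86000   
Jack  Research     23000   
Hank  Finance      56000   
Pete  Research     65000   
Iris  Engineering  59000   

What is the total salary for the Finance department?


Finance department members:
  Hank: 56000
Total = 56000 = 56000

ANSWER: 56000


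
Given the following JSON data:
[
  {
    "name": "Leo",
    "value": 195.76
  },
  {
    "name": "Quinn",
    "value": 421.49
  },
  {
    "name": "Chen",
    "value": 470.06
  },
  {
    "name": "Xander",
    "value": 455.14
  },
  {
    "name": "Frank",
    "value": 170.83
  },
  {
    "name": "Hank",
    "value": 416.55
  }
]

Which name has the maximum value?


Comparing values:
  Leo: 195.76
  Quinn: 421.49
  Chen: 470.06
  Xander: 455.14
  Frank: 170.83
  Hank: 416.55
Maximum: Chen (470.06)

ANSWER: Chen


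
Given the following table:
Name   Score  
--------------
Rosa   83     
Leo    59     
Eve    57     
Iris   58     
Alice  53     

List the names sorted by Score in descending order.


Sorting by Score (descending):
  Rosa: 83
  Leo: 59
  Iris: 58
  Eve: 57
  Alice: 53


ANSWER: Rosa, Leo, Iris, Eve, Alice


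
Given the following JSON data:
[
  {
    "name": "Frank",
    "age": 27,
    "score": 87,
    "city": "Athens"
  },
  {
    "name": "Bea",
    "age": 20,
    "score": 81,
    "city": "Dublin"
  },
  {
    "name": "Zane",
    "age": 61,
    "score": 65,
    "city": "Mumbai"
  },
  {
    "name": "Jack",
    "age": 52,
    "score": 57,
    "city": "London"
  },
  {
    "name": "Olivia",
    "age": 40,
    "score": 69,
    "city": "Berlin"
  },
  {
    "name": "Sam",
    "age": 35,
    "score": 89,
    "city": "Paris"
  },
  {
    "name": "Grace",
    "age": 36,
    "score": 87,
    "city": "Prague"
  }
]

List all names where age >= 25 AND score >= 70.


Checking both conditions:
  Frank (age=27, score=87) -> YES
  Bea (age=20, score=81) -> no
  Zane (age=61, score=65) -> no
  Jack (age=52, score=57) -> no
  Olivia (age=40, score=69) -> no
  Sam (age=35, score=89) -> YES
  Grace (age=36, score=87) -> YES


ANSWER: Frank, Sam, Grace


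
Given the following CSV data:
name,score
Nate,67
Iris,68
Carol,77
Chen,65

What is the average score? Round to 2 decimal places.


Scores: 67, 68, 77, 65
Sum = 277
Count = 4
Average = 277 / 4 = 69.25

ANSWER: 69.25


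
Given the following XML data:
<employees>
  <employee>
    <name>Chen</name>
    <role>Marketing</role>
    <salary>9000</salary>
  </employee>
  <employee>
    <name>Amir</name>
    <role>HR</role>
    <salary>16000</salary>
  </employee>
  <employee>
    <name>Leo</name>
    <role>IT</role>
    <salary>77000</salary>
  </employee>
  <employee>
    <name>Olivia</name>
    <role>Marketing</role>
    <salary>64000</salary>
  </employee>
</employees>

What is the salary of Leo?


Searching for <employee> with <name>Leo</name>
Found at position 3
<salary>77000</salary>

ANSWER: 77000


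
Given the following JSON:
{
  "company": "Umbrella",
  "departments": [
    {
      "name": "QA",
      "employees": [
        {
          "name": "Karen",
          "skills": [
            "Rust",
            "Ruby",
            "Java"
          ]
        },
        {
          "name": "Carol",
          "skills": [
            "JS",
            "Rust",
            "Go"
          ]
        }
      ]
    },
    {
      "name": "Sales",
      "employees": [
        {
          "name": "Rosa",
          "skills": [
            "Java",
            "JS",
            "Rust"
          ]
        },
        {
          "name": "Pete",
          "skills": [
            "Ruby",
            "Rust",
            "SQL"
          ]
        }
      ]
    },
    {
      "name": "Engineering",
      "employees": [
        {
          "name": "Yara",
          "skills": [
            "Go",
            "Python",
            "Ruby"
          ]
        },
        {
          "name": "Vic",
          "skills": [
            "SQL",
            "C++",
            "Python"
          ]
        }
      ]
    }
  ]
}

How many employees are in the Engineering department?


Path: departments[2].employees
Count: 2

ANSWER: 2
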